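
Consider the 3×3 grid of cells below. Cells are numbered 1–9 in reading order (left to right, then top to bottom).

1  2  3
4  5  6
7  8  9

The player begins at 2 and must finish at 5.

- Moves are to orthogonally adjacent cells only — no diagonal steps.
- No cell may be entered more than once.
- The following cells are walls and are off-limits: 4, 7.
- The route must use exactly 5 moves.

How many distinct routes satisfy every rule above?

1

Need simple routes of exactly 5 moves from 2 to 5 (Manhattan distance 1, so 2 moves are spent on a detour and 2 undoing it).
Enumerating: 2 3 6 9 8 5.
That gives 1 route.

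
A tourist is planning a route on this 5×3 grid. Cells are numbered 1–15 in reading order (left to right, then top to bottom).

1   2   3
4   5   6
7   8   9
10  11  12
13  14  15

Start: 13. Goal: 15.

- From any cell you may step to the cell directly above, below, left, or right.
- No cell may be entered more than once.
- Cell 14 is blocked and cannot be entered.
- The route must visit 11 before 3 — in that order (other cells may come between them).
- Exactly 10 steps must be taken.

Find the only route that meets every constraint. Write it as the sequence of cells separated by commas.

The waypoints must appear in the order 11, 3, with no cell reused.
Route from 13: up to 10, right to 11, 3× up (reaching 2), right to 3, 4× down (reaching 15) — 10 moves in all.
Check: order respected (11 at step 2, 3 at step 6); 10 moves as required.

13, 10, 11, 8, 5, 2, 3, 6, 9, 12, 15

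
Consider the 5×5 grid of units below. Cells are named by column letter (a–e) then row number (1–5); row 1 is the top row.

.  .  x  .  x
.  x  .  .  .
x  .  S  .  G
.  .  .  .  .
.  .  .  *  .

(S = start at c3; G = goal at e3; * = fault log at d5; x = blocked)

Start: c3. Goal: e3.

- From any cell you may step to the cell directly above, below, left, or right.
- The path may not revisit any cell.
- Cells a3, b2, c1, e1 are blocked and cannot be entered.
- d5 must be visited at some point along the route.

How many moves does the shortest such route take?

Any route passes through d5 somewhere between c3 and e3. Summing Manhattan distances along the two legs (c3 → d5 → e3) gives a lower bound of 3 + 3 = 6 moves.
A route of 6 moves achieves this: c3 → c4 → c5 → d5 → d4 → d3 → e3.
Since 6 matches the lower bound, it is optimal.

6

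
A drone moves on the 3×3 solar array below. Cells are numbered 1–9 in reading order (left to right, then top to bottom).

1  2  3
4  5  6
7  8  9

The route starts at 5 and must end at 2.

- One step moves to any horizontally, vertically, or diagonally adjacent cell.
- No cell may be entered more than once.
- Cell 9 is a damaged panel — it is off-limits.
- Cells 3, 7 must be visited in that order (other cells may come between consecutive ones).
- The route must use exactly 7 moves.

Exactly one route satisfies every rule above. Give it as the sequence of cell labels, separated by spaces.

5 3 6 8 7 4 1 2

The waypoints must appear in the order 3, 7, with no cell reused.
Route from 5: up-right 1 to 3, down 1 to 6, down-left 1 to 8, left 1 to 7, up 2 to 1, right 1 to 2 — 7 moves in all.
Check: order respected (3 at step 1, 7 at step 4); 7 moves as required.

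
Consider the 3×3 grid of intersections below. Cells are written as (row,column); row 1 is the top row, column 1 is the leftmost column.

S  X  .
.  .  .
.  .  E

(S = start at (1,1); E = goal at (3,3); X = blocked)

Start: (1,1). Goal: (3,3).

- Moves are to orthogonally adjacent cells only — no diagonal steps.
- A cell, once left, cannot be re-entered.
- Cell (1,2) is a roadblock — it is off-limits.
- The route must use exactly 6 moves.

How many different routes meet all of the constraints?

Need simple routes of exactly 6 moves from (1,1) to (3,3) (Manhattan distance 4, so 1 moves are spent on a detour and 1 undoing it).
Enumerating: (1,1) (2,1) (3,1) (3,2) (2,2) (2,3) (3,3).
That gives 1 route.

1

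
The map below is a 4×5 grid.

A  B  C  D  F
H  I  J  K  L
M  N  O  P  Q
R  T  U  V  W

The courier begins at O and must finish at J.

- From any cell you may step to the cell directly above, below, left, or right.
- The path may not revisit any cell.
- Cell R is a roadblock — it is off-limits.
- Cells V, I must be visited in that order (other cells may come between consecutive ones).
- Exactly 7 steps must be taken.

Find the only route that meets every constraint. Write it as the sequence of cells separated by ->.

The waypoints must appear in the order V, I, with no cell reused.
Route from O: right 1 to P, down 1 to V, left 2 to T, up 2 to I, right 1 to J — 7 moves in all.
Check: order respected (V at step 2, I at step 6); 7 moves as required.

O -> P -> V -> U -> T -> N -> I -> J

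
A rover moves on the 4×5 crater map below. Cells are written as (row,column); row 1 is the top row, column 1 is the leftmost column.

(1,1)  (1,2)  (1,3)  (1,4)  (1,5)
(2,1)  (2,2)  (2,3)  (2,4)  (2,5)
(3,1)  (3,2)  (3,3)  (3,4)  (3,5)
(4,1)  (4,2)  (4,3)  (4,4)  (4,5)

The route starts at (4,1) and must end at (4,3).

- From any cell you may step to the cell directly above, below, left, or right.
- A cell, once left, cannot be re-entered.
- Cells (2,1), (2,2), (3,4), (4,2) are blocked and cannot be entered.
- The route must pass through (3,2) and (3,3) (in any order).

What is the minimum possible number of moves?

4

Any route passes through (3,2) and (3,3) in some order between (4,1) and (4,3). Summing Manhattan distances along each leg and taking the cheapest ordering ((4,1) → (3,2) → (3,3) → (4,3)) gives a lower bound of 2 + 1 + 1 = 4 moves.
A route of 4 moves achieves this: (4,1) → (3,1) → (3,2) → (3,3) → (4,3).
Since 4 matches the lower bound, it is optimal.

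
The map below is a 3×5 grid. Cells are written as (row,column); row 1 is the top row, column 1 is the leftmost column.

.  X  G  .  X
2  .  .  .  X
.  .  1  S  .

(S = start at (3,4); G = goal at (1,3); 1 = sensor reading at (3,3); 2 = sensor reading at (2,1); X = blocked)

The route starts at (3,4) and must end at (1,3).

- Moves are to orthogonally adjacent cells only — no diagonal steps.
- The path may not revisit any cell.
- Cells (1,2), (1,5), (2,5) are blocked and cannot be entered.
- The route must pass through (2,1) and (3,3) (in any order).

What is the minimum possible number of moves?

Any route passes through (2,1) and (3,3) in some order between (3,4) and (1,3). Summing Manhattan distances along each leg and taking the cheapest ordering ((3,4) → (3,3) → (2,1) → (1,3)) gives a lower bound of 1 + 3 + 3 = 7 moves.
A route of 7 moves achieves this: (3,4) → (3,3) → (3,2) → (3,1) → (2,1) → (2,2) → (2,3) → (1,3).
Since 7 matches the lower bound, it is optimal.

7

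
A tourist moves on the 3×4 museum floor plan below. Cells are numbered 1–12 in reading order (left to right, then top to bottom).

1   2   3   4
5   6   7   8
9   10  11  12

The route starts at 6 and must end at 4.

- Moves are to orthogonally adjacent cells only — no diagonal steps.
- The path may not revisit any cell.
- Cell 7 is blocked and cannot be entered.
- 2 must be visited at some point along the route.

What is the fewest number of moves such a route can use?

3

Any route passes through 2 somewhere between 6 and 4. Summing Manhattan distances along the two legs (6 → 2 → 4) gives a lower bound of 1 + 2 = 3 moves.
A route of 3 moves achieves this: 6 → 2 → 3 → 4.
Since 3 matches the lower bound, it is optimal.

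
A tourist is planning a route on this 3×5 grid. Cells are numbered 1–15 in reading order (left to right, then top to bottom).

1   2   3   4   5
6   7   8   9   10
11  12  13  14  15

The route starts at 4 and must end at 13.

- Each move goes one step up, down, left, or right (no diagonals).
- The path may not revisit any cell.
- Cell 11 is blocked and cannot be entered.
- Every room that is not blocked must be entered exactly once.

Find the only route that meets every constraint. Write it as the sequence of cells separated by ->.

Need to visit all 14 open cells exactly once, starting at 4 and ending at 13.
Cell 5 has only two open neighbours (10 and 4), so the path must pass straight through it: one of those is the cell it's entered from and the other is where it exits.
Route from 4: right to 5, 2× down (reaching 15), left to 14, up to 9, left to 8, up to 3, 2× left (reaching 1), down to 6, right to 7, down to 12, right to 13 — 13 moves in all.
Check: all 14 open cells covered.

4 -> 5 -> 10 -> 15 -> 14 -> 9 -> 8 -> 3 -> 2 -> 1 -> 6 -> 7 -> 12 -> 13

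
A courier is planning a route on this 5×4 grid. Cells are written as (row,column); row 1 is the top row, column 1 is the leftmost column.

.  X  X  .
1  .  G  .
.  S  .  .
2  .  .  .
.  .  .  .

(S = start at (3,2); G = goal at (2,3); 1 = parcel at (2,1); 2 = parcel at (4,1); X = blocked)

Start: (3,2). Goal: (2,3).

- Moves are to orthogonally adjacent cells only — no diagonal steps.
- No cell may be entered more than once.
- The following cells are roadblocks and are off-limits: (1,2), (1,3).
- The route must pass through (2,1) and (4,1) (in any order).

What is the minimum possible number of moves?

6

Any route passes through (2,1) and (4,1) in some order between (3,2) and (2,3). Summing Manhattan distances along each leg and taking the cheapest ordering ((3,2) → (4,1) → (2,1) → (2,3)) gives a lower bound of 2 + 2 + 2 = 6 moves.
A route of 6 moves achieves this: (3,2) → (4,2) → (4,1) → (3,1) → (2,1) → (2,2) → (2,3).
Since 6 matches the lower bound, it is optimal.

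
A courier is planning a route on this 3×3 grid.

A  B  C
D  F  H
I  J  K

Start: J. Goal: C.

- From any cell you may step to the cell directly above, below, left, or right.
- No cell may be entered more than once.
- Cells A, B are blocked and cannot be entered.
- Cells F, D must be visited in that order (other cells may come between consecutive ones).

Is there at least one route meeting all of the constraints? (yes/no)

Ignoring the required order, 1 revisit-free route from J to C passes through all of F and D; the waypoint orders that occur are D → F (1) — never F → D.

no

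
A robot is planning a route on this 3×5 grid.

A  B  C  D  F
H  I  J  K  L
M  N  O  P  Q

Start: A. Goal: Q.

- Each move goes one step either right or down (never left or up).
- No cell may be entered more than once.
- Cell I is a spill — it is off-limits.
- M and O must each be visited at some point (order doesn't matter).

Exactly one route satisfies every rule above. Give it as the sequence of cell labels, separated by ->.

A -> H -> M -> N -> O -> P -> Q

Moves only go right or down, so the column and row indices never decrease.
Route from A: 2× down (reaching M), 4× right (reaching Q) — 6 moves in all.
Check: all required cells visited.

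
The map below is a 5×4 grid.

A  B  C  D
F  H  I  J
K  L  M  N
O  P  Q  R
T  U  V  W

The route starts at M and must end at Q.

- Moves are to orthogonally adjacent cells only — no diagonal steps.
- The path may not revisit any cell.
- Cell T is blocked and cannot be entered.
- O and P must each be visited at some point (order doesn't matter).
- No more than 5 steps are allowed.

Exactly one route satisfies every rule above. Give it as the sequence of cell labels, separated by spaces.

M L K O P Q

The budget equals the shortest possible length, so every move has to be on a shortest route through the required cells.
Route from M: 2× left (reaching K), down to O, 2× right (reaching Q) — 5 moves in all.
Check: all required cells visited; 5 ≤ 5 moves.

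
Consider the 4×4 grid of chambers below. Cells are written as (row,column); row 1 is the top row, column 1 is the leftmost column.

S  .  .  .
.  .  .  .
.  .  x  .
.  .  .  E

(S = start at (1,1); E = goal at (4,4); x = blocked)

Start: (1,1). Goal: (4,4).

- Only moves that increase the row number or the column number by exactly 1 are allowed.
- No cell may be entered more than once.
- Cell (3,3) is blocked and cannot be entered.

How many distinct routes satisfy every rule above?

A right/down-only route from (1,1) to (4,4) makes exactly 3 down-moves and 3 right-moves in some order.
With no other constraints that would be C(6,3) = 20 routes.
Subtract routes through each blocked cell (inclusion–exclusion for overlaps): − through (3,3): 12 → 8.
That gives 8 routes.

8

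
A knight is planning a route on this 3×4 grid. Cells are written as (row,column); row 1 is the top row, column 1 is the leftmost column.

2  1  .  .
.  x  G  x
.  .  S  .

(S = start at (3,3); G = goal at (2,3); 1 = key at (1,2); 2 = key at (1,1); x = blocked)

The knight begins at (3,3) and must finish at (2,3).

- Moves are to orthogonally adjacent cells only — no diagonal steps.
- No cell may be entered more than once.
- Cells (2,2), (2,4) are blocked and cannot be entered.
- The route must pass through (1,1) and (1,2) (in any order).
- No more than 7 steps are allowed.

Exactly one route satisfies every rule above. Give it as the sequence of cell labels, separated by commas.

(3,3), (3,2), (3,1), (2,1), (1,1), (1,2), (1,3), (2,3)

Any route must reach (1,1) and (1,2) and still end at (2,3) within 7 moves, so the order of the required stops is forced.
Route from (3,3): 2× left (reaching (3,1)), 2× up (reaching (1,1)), 2× right (reaching (1,3)), down to (2,3) — 7 moves in all.
Check: all required cells visited; 7 ≤ 7 moves.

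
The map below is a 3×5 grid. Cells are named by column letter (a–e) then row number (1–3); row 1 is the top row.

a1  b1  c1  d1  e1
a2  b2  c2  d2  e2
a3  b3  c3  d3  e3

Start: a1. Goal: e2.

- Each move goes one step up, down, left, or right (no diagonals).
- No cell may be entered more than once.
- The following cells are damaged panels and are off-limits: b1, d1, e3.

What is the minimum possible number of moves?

The Manhattan distance from a1 to e2 is |1−2| + |1−5| = 5, so at least 5 moves are needed.
A route of 5 moves achieves this: a1 → a2 → b2 → c2 → d2 → e2.
Since 5 matches the lower bound, it is optimal.

5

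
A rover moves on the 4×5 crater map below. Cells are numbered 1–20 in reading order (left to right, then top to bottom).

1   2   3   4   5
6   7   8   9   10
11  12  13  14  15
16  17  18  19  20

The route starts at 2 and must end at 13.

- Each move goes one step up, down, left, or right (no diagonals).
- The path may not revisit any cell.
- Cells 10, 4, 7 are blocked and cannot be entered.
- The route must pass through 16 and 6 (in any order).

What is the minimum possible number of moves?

7

Any route passes through 16 and 6 in some order between 2 and 13. Summing Manhattan distances along each leg and taking the cheapest ordering (2 → 6 → 16 → 13) gives a lower bound of 2 + 2 + 3 = 7 moves.
A route of 7 moves achieves this: 2 → 1 → 6 → 11 → 16 → 17 → 12 → 13.
Since 7 matches the lower bound, it is optimal.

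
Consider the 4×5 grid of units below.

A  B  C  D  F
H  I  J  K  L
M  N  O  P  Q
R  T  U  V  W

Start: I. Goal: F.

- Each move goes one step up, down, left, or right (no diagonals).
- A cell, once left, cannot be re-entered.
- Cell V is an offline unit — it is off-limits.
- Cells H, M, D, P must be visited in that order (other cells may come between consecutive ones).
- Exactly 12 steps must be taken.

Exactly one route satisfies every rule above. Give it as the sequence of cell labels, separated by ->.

I -> H -> M -> N -> O -> J -> C -> D -> K -> P -> Q -> L -> F

The waypoints must appear in the order H, M, D, P, with no cell reused.
Route from I: left 1 to H, down 1 to M, right 2 to O, up 2 to C, right 1 to D, down 2 to P, right 1 to Q, up 2 to F — 12 moves in all.
Check: order respected (H at step 1, M at step 2, D at step 7, P at step 9); 12 moves as required.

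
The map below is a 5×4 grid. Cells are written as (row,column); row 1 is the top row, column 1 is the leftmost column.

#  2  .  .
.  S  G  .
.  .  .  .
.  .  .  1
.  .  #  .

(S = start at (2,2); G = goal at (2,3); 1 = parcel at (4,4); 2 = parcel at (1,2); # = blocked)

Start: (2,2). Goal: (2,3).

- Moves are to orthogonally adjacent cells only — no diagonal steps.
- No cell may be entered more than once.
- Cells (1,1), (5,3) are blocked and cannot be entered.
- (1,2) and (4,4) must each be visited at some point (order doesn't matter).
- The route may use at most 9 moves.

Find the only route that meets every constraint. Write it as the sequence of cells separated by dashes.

The budget equals the shortest possible length, so every move has to be on a shortest route through the required cells.
Route from (2,2): up 1 to (1,2), right 2 to (1,4), down 3 to (4,4), left 1 to (4,3), up 2 to (2,3) — 9 moves in all.
Check: all required cells visited; 9 ≤ 9 moves.

(2,2) - (1,2) - (1,3) - (1,4) - (2,4) - (3,4) - (4,4) - (4,3) - (3,3) - (2,3)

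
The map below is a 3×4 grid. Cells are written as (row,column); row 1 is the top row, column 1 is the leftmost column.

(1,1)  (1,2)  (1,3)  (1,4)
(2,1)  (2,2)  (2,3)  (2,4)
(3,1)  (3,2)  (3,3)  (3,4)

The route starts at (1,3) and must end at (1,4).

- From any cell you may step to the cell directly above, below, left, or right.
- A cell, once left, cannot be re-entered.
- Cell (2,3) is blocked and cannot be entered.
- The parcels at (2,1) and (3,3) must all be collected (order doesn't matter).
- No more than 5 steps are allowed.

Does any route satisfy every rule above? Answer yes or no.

no

Even ignoring the no-revisit rule, getting from (1,3) to (1,4), taking the cheapest ordering (1,3) → (2,1) → (3,3) → (1,4) needs at least 3 + 3 + 3 = 9 moves (Manhattan distance per leg), which exceeds the 5-move limit.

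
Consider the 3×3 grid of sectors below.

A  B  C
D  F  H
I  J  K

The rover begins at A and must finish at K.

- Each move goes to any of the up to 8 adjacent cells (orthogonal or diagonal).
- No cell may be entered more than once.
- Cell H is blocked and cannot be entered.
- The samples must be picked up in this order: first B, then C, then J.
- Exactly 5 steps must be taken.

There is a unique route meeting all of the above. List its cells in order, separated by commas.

The waypoints must appear in the order B, C, J, with no cell reused.
Route from A: right 2 to C, down-left 1 to F, down 1 to J, right 1 to K — 5 moves in all.
Check: order respected (B at step 1, C at step 2, J at step 4); 5 moves as required.

A, B, C, F, J, K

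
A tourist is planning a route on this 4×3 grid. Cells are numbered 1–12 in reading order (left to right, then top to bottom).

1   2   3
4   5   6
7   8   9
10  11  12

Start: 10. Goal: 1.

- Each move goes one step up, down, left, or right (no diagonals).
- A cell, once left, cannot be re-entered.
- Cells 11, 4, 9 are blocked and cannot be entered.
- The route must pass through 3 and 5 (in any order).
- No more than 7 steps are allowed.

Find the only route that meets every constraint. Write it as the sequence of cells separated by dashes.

10 - 7 - 8 - 5 - 6 - 3 - 2 - 1

The 7-move cap with required stops at 3, 5 leaves no slack for detours.
Route from 10: up to 7, right to 8, up to 5, right to 6, up to 3, 2× left (reaching 1) — 7 moves in all.
Check: all required cells visited; 7 ≤ 7 moves.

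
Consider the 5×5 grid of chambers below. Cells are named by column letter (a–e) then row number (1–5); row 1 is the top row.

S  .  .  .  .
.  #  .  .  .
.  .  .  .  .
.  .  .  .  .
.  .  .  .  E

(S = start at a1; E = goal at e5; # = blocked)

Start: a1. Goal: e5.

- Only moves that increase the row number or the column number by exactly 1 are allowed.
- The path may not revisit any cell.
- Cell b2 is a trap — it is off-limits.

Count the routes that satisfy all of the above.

30

A right/down-only route from a1 to e5 makes exactly 4 down-moves and 4 right-moves in some order.
With no other constraints that would be C(8,4) = 70 routes.
Subtract routes through each blocked cell (inclusion–exclusion for overlaps): − through b2: 40 → 30.
That gives 30 routes.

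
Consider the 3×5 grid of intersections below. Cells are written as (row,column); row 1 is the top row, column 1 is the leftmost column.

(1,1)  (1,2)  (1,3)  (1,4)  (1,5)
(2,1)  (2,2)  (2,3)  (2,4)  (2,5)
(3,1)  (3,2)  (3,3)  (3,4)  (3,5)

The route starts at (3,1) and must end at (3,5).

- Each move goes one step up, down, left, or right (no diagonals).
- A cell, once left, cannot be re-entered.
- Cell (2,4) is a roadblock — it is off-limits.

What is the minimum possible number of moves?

The Manhattan distance from (3,1) to (3,5) is |3−3| + |1−5| = 4, so at least 4 moves are needed.
A route of 4 moves achieves this: (3,1) → (3,2) → (3,3) → (3,4) → (3,5).
Since 4 matches the lower bound, it is optimal.

4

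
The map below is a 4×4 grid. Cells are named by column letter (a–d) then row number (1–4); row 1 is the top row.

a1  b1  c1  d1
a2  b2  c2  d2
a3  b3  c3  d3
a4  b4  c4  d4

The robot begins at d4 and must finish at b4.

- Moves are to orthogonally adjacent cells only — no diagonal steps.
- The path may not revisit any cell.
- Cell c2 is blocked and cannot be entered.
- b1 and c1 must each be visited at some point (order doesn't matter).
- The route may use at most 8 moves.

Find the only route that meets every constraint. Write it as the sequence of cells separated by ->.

d4 -> d3 -> d2 -> d1 -> c1 -> b1 -> b2 -> b3 -> b4

The 8-move cap with required stops at b1, c1 leaves no slack for detours.
Route from d4: 3× up (reaching d1), 2× left (reaching b1), 3× down (reaching b4) — 8 moves in all.
Check: all required cells visited; 8 ≤ 8 moves.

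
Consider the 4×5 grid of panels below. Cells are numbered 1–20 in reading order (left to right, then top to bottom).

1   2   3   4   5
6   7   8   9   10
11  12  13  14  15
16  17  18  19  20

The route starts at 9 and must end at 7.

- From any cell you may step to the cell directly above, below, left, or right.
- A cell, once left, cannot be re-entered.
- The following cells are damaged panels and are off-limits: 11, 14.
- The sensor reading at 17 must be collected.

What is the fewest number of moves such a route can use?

Any route passes through 17 somewhere between 9 and 7. Summing Manhattan distances along the two legs (9 → 17 → 7) gives a lower bound of 4 + 2 = 6 moves.
A route of 6 moves achieves this: 9 → 8 → 13 → 18 → 17 → 12 → 7.
Since 6 matches the lower bound, it is optimal.

6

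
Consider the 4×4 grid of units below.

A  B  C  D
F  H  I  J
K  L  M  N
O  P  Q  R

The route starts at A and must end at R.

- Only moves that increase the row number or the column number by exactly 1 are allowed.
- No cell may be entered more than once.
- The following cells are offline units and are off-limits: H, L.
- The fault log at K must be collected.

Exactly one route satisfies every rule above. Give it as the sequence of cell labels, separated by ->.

A -> F -> K -> O -> P -> Q -> R

Moves only go right or down, so the column and row indices never decrease.
Route from A: 3× down (reaching O), 3× right (reaching R) — 6 moves in all.
Check: all required cells visited.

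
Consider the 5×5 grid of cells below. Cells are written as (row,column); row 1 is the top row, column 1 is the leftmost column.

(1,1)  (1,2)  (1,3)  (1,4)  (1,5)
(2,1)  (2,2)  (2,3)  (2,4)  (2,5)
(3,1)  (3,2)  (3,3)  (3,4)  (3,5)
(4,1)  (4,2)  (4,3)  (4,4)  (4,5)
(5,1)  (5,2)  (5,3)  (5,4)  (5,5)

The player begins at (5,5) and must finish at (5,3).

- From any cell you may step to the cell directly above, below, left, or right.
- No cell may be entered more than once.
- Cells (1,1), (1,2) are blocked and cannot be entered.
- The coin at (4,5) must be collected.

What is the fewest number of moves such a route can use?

4

Any route passes through (4,5) somewhere between (5,5) and (5,3). Summing Manhattan distances along the two legs ((5,5) → (4,5) → (5,3)) gives a lower bound of 1 + 3 = 4 moves.
A route of 4 moves achieves this: (5,5) → (4,5) → (4,4) → (5,4) → (5,3).
Since 4 matches the lower bound, it is optimal.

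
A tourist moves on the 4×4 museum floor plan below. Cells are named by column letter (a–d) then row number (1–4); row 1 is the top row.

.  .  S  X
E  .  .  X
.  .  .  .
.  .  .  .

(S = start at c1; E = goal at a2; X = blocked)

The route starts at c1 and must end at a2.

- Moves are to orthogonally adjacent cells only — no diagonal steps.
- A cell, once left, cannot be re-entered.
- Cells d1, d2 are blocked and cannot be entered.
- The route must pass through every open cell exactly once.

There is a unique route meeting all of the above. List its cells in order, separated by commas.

Need to visit all 14 open cells exactly once, starting at c1 and ending at a2.
Route from c1: down 2 to c3, right 1 to d3, down 1 to d4, left 3 to a4, up 1 to a3, right 1 to b3, up 2 to b1, left 1 to a1, down 1 to a2 — 13 moves in all.
Check: all 14 open cells covered.

c1, c2, c3, d3, d4, c4, b4, a4, a3, b3, b2, b1, a1, a2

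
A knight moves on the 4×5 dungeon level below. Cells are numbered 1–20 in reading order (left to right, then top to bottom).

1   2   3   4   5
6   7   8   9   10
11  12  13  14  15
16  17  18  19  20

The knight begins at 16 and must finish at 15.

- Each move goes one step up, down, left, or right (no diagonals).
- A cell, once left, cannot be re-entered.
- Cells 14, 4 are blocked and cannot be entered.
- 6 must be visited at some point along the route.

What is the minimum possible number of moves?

Any route passes through 6 somewhere between 16 and 15. Summing Manhattan distances along the two legs (16 → 6 → 15) gives a lower bound of 2 + 5 = 7 moves.
A route of 7 moves achieves this: 16 → 11 → 6 → 7 → 8 → 9 → 10 → 15.
Since 7 matches the lower bound, it is optimal.

7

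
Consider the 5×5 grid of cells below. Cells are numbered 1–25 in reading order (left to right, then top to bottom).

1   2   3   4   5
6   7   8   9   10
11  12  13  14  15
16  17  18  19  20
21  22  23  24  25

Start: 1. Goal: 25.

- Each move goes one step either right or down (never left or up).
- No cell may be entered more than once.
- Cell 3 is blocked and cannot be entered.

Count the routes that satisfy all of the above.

55

A right/down-only route from 1 to 25 makes exactly 4 down-moves and 4 right-moves in some order.
With no other constraints that would be C(8,4) = 70 routes.
Subtract routes through each blocked cell (inclusion–exclusion for overlaps): − through 3: 15 → 55.
That gives 55 routes.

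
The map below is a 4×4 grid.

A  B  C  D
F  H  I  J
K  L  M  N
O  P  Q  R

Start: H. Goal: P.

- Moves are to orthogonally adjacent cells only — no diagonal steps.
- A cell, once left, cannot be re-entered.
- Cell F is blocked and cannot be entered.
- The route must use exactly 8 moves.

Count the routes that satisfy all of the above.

16

Need simple routes of exactly 8 moves from H to P (Manhattan distance 2, so 3 moves are spent on a detour and 3 undoing it).
Branch systematically from the start, pruning whenever the remaining move budget drops below the Manhattan distance to P or differs from it in parity. Grouping the completions by first move — via B: 10; via L: 1; via I: 5 — and summing: 10 + 1 + 5 = 16.
That gives 16 routes.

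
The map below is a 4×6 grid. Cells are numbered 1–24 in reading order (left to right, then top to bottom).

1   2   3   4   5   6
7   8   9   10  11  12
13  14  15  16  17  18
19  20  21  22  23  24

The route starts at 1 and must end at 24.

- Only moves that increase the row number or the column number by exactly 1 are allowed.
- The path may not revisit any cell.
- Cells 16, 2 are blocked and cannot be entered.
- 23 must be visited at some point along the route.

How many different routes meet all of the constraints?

A right/down-only route from 1 to 24 makes exactly 3 down-moves and 5 right-moves in some order.
With no other constraints that would be C(8,3) = 56 routes.
Split at 23 and multiply the segment counts (each segment already excludes blocked cells): 1→23: 7; 23→24: 1; product = 7.
That gives 7 routes.

7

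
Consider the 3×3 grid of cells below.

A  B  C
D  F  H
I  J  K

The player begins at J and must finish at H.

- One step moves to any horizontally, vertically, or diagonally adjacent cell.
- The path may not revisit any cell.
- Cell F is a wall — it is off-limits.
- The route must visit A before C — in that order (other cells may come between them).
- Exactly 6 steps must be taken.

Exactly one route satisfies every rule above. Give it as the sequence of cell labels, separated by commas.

The waypoints must appear in the order A, C, with no cell reused.
Route from J: left to I, 2× up (reaching A), 2× right (reaching C), down to H — 6 moves in all.
Check: order respected (A at step 3, C at step 5); 6 moves as required.

J, I, D, A, B, C, H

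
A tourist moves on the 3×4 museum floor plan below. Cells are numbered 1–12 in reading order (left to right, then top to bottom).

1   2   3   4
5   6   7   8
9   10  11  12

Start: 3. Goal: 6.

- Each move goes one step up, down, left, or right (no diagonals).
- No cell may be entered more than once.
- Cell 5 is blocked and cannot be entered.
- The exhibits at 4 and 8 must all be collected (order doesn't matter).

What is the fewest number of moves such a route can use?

Any route passes through 4 and 8 in some order between 3 and 6. Summing Manhattan distances along each leg and taking the cheapest ordering (3 → 4 → 8 → 6) gives a lower bound of 1 + 1 + 2 = 4 moves.
A route of 4 moves achieves this: 3 → 4 → 8 → 7 → 6.
Since 4 matches the lower bound, it is optimal.

4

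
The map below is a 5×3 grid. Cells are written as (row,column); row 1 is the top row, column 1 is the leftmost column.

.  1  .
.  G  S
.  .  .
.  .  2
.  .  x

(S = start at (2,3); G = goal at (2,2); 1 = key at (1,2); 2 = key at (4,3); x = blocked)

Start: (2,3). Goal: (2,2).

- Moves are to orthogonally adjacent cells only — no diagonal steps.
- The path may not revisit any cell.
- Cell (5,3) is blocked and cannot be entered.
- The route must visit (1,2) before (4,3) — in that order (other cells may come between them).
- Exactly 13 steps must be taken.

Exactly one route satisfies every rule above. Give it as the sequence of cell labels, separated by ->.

(2,3) -> (1,3) -> (1,2) -> (1,1) -> (2,1) -> (3,1) -> (4,1) -> (5,1) -> (5,2) -> (4,2) -> (4,3) -> (3,3) -> (3,2) -> (2,2)

The waypoints must appear in the order (1,2), (4,3), with no cell reused.
Route from (2,3): up to (1,3), 2× left (reaching (1,1)), 4× down (reaching (5,1)), right to (5,2), up to (4,2), right to (4,3), up to (3,3), left to (3,2), up to (2,2) — 13 moves in all.
Check: order respected (1 at step 2, 2 at step 10); 13 moves as required.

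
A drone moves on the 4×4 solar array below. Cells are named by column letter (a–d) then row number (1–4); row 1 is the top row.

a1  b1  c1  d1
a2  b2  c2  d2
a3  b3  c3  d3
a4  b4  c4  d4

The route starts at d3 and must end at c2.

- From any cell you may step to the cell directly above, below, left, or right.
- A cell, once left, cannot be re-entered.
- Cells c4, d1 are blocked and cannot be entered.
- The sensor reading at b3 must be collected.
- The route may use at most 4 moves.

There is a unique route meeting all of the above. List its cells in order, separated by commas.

d3, c3, b3, b2, c2

The budget equals the shortest possible length, so every move has to be on a shortest route through the required cells.
Route from d3: left 2 to b3, up 1 to b2, right 1 to c2 — 4 moves in all.
Check: all required cells visited; 4 ≤ 4 moves.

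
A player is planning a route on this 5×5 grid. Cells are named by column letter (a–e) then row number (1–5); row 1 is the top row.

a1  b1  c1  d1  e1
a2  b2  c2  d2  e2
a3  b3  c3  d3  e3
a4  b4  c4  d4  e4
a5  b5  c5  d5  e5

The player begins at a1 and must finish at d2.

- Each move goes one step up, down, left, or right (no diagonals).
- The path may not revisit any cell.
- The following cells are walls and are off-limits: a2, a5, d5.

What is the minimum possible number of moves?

The Manhattan distance from a1 to d2 is |1−2| + |1−4| = 4, so at least 4 moves are needed.
A route of 4 moves achieves this: a1 → b1 → b2 → c2 → d2.
Since 4 matches the lower bound, it is optimal.

4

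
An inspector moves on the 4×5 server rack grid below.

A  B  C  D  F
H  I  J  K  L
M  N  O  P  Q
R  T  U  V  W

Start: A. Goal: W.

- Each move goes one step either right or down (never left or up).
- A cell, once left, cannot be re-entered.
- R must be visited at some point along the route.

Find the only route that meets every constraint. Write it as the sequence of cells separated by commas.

A, H, M, R, T, U, V, W

Moves only go right or down, so the column and row indices never decrease.
Route from A: down 3 to R, right 4 to W — 7 moves in all.
Check: all required cells visited.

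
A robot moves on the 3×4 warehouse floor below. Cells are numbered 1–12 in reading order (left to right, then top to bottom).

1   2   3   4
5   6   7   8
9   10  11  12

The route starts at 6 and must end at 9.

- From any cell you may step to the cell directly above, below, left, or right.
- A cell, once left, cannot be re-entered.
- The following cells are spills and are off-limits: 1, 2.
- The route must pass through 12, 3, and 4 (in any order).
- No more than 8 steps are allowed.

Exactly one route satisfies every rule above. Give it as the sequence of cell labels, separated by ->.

Any route must reach 12, 3, and 4 and still end at 9 within 8 moves, so the order of the required stops is forced.
Route from 6: right 1 to 7, up 1 to 3, right 1 to 4, down 2 to 12, left 3 to 9 — 8 moves in all.
Check: all required cells visited; 8 ≤ 8 moves.

6 -> 7 -> 3 -> 4 -> 8 -> 12 -> 11 -> 10 -> 9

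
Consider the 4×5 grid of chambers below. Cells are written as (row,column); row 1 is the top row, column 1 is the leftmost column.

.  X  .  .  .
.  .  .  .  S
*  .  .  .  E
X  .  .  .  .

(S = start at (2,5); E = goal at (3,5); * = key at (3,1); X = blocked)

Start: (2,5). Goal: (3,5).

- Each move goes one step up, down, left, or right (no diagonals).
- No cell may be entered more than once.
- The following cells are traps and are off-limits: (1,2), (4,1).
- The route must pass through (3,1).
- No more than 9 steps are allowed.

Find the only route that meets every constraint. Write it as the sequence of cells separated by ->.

(2,5) -> (2,4) -> (2,3) -> (2,2) -> (2,1) -> (3,1) -> (3,2) -> (3,3) -> (3,4) -> (3,5)

The 9-move cap with required stops at (3,1) leaves no slack for detours.
Route from (2,5): left 4 to (2,1), down 1 to (3,1), right 4 to (3,5) — 9 moves in all.
Check: all required cells visited; 9 ≤ 9 moves.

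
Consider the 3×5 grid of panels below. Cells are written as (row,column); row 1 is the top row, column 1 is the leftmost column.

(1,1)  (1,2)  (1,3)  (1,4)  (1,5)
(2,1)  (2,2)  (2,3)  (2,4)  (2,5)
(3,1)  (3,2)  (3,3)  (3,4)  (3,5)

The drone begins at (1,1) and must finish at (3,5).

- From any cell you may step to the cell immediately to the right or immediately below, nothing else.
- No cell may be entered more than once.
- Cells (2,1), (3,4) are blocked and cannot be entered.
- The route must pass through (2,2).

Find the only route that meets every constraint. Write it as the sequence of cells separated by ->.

Moves only go right or down, so the column and row indices never decrease.
Route from (1,1): right 1 to (1,2), down 1 to (2,2), right 3 to (2,5), down 1 to (3,5) — 6 moves in all.
Check: all required cells visited.

(1,1) -> (1,2) -> (2,2) -> (2,3) -> (2,4) -> (2,5) -> (3,5)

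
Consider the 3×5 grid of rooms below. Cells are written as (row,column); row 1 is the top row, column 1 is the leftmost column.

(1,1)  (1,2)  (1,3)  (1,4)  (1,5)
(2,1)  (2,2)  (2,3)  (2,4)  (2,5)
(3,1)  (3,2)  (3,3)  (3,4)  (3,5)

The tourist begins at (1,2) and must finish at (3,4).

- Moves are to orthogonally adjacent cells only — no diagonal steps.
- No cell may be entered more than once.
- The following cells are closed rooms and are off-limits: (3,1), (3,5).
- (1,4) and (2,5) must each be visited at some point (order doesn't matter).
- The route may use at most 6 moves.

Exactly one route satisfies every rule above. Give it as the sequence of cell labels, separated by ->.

(1,2) -> (1,3) -> (1,4) -> (1,5) -> (2,5) -> (2,4) -> (3,4)

The budget equals the shortest possible length, so every move has to be on a shortest route through the required cells.
Route from (1,2): 3× right (reaching (1,5)), down to (2,5), left to (2,4), down to (3,4) — 6 moves in all.
Check: all required cells visited; 6 ≤ 6 moves.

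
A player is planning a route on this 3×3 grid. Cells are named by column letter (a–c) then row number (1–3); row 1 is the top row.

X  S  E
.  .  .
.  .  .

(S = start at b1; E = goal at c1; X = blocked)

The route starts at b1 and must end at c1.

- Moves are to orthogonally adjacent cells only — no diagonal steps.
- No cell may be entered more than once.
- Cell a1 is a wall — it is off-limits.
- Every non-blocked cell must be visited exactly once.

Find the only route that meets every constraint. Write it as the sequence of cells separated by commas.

b1, b2, a2, a3, b3, c3, c2, c1

Need to visit all 8 open cells exactly once, starting at b1 and ending at c1.
Route from b1: down to b2, left to a2, down to a3, 2× right (reaching c3), 2× up (reaching c1) — 7 moves in all.
Check: all 8 open cells covered.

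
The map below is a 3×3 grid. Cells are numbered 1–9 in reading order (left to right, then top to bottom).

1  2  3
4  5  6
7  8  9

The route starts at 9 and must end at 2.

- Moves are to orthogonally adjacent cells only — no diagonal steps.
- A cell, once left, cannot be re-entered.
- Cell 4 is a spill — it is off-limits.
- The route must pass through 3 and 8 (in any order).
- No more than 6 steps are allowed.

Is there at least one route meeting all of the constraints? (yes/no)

One route that works: 9 → 8 → 5 → 6 → 3 → 2.

yes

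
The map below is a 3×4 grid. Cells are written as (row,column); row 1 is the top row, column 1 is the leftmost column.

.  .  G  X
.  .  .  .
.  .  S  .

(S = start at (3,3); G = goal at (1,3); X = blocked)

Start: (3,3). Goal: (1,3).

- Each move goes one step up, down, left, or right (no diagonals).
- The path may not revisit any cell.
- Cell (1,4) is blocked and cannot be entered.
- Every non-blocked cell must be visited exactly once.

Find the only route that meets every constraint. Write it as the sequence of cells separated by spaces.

(3,3) (3,4) (2,4) (2,3) (2,2) (3,2) (3,1) (2,1) (1,1) (1,2) (1,3)

Need to visit all 11 open cells exactly once, starting at (3,3) and ending at (1,3).
Cell (3,4) has only two open neighbours ((2,4) and (3,3)), so the path must pass straight through it: one of those is the cell it's entered from and the other is where it exits.
Route from (3,3): right 1 to (3,4), up 1 to (2,4), left 2 to (2,2), down 1 to (3,2), left 1 to (3,1), up 2 to (1,1), right 2 to (1,3) — 10 moves in all.
Check: all 11 open cells covered.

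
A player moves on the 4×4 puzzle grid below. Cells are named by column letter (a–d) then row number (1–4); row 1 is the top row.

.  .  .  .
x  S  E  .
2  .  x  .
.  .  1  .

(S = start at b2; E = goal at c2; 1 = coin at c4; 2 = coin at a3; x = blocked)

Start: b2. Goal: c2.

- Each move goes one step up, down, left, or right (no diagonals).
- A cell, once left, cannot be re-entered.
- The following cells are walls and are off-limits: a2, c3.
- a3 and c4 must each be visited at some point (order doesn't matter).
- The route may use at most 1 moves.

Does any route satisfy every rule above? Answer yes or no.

Even ignoring the no-revisit rule, getting from b2 to c2, taking the cheapest ordering b2 → c4 → a3 → c2 needs at least 3 + 3 + 3 = 9 moves (Manhattan distance per leg), which exceeds the 1-move limit.

no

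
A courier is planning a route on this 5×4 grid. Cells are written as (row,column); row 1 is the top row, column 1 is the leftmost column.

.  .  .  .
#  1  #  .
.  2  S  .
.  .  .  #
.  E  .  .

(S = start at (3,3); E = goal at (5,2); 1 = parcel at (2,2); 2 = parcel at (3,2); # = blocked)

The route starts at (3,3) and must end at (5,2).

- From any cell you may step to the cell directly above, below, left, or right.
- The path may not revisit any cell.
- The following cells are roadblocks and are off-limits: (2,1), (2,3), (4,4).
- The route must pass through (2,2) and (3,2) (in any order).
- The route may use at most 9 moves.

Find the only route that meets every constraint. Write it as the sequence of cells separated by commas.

(3,3), (3,4), (2,4), (1,4), (1,3), (1,2), (2,2), (3,2), (4,2), (5,2)

Any route must reach (2,2) and (3,2) and still end at (5,2) within 9 moves, so the order of the required stops is forced.
Route from (3,3): right to (3,4), 2× up (reaching (1,4)), 2× left (reaching (1,2)), 4× down (reaching (5,2)) — 9 moves in all.
Check: all required cells visited; 9 ≤ 9 moves.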